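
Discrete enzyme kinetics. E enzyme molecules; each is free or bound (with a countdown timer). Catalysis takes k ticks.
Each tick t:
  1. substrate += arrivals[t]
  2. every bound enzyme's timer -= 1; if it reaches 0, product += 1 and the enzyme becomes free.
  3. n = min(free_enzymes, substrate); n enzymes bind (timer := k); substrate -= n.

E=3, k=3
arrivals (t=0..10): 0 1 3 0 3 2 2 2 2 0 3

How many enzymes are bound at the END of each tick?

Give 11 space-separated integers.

Answer: 0 1 3 3 3 3 3 3 3 3 3

Derivation:
t=0: arr=0 -> substrate=0 bound=0 product=0
t=1: arr=1 -> substrate=0 bound=1 product=0
t=2: arr=3 -> substrate=1 bound=3 product=0
t=3: arr=0 -> substrate=1 bound=3 product=0
t=4: arr=3 -> substrate=3 bound=3 product=1
t=5: arr=2 -> substrate=3 bound=3 product=3
t=6: arr=2 -> substrate=5 bound=3 product=3
t=7: arr=2 -> substrate=6 bound=3 product=4
t=8: arr=2 -> substrate=6 bound=3 product=6
t=9: arr=0 -> substrate=6 bound=3 product=6
t=10: arr=3 -> substrate=8 bound=3 product=7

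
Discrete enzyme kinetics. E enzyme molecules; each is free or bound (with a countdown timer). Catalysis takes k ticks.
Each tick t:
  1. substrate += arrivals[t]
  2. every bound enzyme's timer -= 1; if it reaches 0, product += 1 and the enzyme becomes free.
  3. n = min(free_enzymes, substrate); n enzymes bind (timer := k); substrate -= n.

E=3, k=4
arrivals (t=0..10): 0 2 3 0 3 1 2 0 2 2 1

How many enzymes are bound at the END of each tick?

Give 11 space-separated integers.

Answer: 0 2 3 3 3 3 3 3 3 3 3

Derivation:
t=0: arr=0 -> substrate=0 bound=0 product=0
t=1: arr=2 -> substrate=0 bound=2 product=0
t=2: arr=3 -> substrate=2 bound=3 product=0
t=3: arr=0 -> substrate=2 bound=3 product=0
t=4: arr=3 -> substrate=5 bound=3 product=0
t=5: arr=1 -> substrate=4 bound=3 product=2
t=6: arr=2 -> substrate=5 bound=3 product=3
t=7: arr=0 -> substrate=5 bound=3 product=3
t=8: arr=2 -> substrate=7 bound=3 product=3
t=9: arr=2 -> substrate=7 bound=3 product=5
t=10: arr=1 -> substrate=7 bound=3 product=6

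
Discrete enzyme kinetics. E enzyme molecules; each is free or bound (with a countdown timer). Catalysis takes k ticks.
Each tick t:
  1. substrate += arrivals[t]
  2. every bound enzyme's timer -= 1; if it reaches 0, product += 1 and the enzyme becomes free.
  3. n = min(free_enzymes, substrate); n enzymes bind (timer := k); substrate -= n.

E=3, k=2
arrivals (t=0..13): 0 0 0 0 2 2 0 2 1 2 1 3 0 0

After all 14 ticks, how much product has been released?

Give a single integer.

t=0: arr=0 -> substrate=0 bound=0 product=0
t=1: arr=0 -> substrate=0 bound=0 product=0
t=2: arr=0 -> substrate=0 bound=0 product=0
t=3: arr=0 -> substrate=0 bound=0 product=0
t=4: arr=2 -> substrate=0 bound=2 product=0
t=5: arr=2 -> substrate=1 bound=3 product=0
t=6: arr=0 -> substrate=0 bound=2 product=2
t=7: arr=2 -> substrate=0 bound=3 product=3
t=8: arr=1 -> substrate=0 bound=3 product=4
t=9: arr=2 -> substrate=0 bound=3 product=6
t=10: arr=1 -> substrate=0 bound=3 product=7
t=11: arr=3 -> substrate=1 bound=3 product=9
t=12: arr=0 -> substrate=0 bound=3 product=10
t=13: arr=0 -> substrate=0 bound=1 product=12

Answer: 12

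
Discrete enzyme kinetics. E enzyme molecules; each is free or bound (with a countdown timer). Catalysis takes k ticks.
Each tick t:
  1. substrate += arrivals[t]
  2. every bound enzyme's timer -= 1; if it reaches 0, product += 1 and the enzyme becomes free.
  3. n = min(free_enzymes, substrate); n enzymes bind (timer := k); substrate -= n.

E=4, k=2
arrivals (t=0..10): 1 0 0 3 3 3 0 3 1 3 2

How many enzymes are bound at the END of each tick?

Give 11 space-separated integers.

Answer: 1 1 0 3 4 4 4 4 4 4 4

Derivation:
t=0: arr=1 -> substrate=0 bound=1 product=0
t=1: arr=0 -> substrate=0 bound=1 product=0
t=2: arr=0 -> substrate=0 bound=0 product=1
t=3: arr=3 -> substrate=0 bound=3 product=1
t=4: arr=3 -> substrate=2 bound=4 product=1
t=5: arr=3 -> substrate=2 bound=4 product=4
t=6: arr=0 -> substrate=1 bound=4 product=5
t=7: arr=3 -> substrate=1 bound=4 product=8
t=8: arr=1 -> substrate=1 bound=4 product=9
t=9: arr=3 -> substrate=1 bound=4 product=12
t=10: arr=2 -> substrate=2 bound=4 product=13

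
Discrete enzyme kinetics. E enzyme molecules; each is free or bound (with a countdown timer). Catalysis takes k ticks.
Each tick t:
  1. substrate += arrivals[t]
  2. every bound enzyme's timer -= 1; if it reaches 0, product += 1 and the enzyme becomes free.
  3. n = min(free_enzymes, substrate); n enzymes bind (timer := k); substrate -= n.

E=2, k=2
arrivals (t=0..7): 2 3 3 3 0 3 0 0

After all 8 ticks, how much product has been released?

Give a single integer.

Answer: 6

Derivation:
t=0: arr=2 -> substrate=0 bound=2 product=0
t=1: arr=3 -> substrate=3 bound=2 product=0
t=2: arr=3 -> substrate=4 bound=2 product=2
t=3: arr=3 -> substrate=7 bound=2 product=2
t=4: arr=0 -> substrate=5 bound=2 product=4
t=5: arr=3 -> substrate=8 bound=2 product=4
t=6: arr=0 -> substrate=6 bound=2 product=6
t=7: arr=0 -> substrate=6 bound=2 product=6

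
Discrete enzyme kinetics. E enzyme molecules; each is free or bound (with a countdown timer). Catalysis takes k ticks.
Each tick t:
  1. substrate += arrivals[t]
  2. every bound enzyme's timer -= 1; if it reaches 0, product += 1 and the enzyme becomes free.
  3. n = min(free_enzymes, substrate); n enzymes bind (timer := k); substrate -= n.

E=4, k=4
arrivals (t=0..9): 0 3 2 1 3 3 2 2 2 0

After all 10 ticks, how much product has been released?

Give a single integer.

t=0: arr=0 -> substrate=0 bound=0 product=0
t=1: arr=3 -> substrate=0 bound=3 product=0
t=2: arr=2 -> substrate=1 bound=4 product=0
t=3: arr=1 -> substrate=2 bound=4 product=0
t=4: arr=3 -> substrate=5 bound=4 product=0
t=5: arr=3 -> substrate=5 bound=4 product=3
t=6: arr=2 -> substrate=6 bound=4 product=4
t=7: arr=2 -> substrate=8 bound=4 product=4
t=8: arr=2 -> substrate=10 bound=4 product=4
t=9: arr=0 -> substrate=7 bound=4 product=7

Answer: 7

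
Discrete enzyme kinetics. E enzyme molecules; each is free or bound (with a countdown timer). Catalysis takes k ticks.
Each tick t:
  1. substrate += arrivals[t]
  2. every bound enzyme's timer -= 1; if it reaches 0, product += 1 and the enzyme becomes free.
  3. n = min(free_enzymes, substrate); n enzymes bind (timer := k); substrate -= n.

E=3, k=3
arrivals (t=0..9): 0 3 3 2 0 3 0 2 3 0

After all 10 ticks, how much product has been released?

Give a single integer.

t=0: arr=0 -> substrate=0 bound=0 product=0
t=1: arr=3 -> substrate=0 bound=3 product=0
t=2: arr=3 -> substrate=3 bound=3 product=0
t=3: arr=2 -> substrate=5 bound=3 product=0
t=4: arr=0 -> substrate=2 bound=3 product=3
t=5: arr=3 -> substrate=5 bound=3 product=3
t=6: arr=0 -> substrate=5 bound=3 product=3
t=7: arr=2 -> substrate=4 bound=3 product=6
t=8: arr=3 -> substrate=7 bound=3 product=6
t=9: arr=0 -> substrate=7 bound=3 product=6

Answer: 6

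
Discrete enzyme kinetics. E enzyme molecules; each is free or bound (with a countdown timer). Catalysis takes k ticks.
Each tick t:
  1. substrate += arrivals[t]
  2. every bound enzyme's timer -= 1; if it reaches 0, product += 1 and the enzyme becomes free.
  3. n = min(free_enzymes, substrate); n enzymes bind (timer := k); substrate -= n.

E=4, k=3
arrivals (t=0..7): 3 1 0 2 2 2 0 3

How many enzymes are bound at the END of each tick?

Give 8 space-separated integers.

Answer: 3 4 4 3 4 4 4 4

Derivation:
t=0: arr=3 -> substrate=0 bound=3 product=0
t=1: arr=1 -> substrate=0 bound=4 product=0
t=2: arr=0 -> substrate=0 bound=4 product=0
t=3: arr=2 -> substrate=0 bound=3 product=3
t=4: arr=2 -> substrate=0 bound=4 product=4
t=5: arr=2 -> substrate=2 bound=4 product=4
t=6: arr=0 -> substrate=0 bound=4 product=6
t=7: arr=3 -> substrate=1 bound=4 product=8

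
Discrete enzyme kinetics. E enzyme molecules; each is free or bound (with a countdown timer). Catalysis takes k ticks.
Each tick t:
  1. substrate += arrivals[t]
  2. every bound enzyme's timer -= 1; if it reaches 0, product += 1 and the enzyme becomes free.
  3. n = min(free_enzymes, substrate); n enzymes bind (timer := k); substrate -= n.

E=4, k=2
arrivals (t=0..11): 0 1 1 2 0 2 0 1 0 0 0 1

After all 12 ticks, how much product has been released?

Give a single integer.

Answer: 7

Derivation:
t=0: arr=0 -> substrate=0 bound=0 product=0
t=1: arr=1 -> substrate=0 bound=1 product=0
t=2: arr=1 -> substrate=0 bound=2 product=0
t=3: arr=2 -> substrate=0 bound=3 product=1
t=4: arr=0 -> substrate=0 bound=2 product=2
t=5: arr=2 -> substrate=0 bound=2 product=4
t=6: arr=0 -> substrate=0 bound=2 product=4
t=7: arr=1 -> substrate=0 bound=1 product=6
t=8: arr=0 -> substrate=0 bound=1 product=6
t=9: arr=0 -> substrate=0 bound=0 product=7
t=10: arr=0 -> substrate=0 bound=0 product=7
t=11: arr=1 -> substrate=0 bound=1 product=7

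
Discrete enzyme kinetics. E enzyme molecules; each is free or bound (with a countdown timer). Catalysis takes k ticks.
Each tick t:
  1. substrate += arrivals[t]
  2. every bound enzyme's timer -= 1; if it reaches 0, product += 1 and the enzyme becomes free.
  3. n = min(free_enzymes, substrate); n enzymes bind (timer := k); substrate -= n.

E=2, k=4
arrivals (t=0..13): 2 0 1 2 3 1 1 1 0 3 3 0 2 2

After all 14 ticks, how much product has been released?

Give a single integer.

Answer: 6

Derivation:
t=0: arr=2 -> substrate=0 bound=2 product=0
t=1: arr=0 -> substrate=0 bound=2 product=0
t=2: arr=1 -> substrate=1 bound=2 product=0
t=3: arr=2 -> substrate=3 bound=2 product=0
t=4: arr=3 -> substrate=4 bound=2 product=2
t=5: arr=1 -> substrate=5 bound=2 product=2
t=6: arr=1 -> substrate=6 bound=2 product=2
t=7: arr=1 -> substrate=7 bound=2 product=2
t=8: arr=0 -> substrate=5 bound=2 product=4
t=9: arr=3 -> substrate=8 bound=2 product=4
t=10: arr=3 -> substrate=11 bound=2 product=4
t=11: arr=0 -> substrate=11 bound=2 product=4
t=12: arr=2 -> substrate=11 bound=2 product=6
t=13: arr=2 -> substrate=13 bound=2 product=6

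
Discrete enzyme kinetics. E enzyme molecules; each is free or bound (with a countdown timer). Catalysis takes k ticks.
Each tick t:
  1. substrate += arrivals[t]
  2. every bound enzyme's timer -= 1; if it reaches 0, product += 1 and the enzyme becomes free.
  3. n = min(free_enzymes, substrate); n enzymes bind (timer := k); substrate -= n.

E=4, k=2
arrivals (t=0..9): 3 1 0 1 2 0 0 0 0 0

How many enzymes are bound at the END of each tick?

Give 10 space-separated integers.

Answer: 3 4 1 1 3 2 0 0 0 0

Derivation:
t=0: arr=3 -> substrate=0 bound=3 product=0
t=1: arr=1 -> substrate=0 bound=4 product=0
t=2: arr=0 -> substrate=0 bound=1 product=3
t=3: arr=1 -> substrate=0 bound=1 product=4
t=4: arr=2 -> substrate=0 bound=3 product=4
t=5: arr=0 -> substrate=0 bound=2 product=5
t=6: arr=0 -> substrate=0 bound=0 product=7
t=7: arr=0 -> substrate=0 bound=0 product=7
t=8: arr=0 -> substrate=0 bound=0 product=7
t=9: arr=0 -> substrate=0 bound=0 product=7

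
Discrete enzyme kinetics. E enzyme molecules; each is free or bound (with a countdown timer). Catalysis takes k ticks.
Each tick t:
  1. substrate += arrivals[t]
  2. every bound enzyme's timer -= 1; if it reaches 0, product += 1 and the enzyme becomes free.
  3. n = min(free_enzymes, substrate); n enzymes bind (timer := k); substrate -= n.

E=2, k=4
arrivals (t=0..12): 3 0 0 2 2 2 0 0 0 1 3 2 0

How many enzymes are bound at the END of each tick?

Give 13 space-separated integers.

Answer: 2 2 2 2 2 2 2 2 2 2 2 2 2

Derivation:
t=0: arr=3 -> substrate=1 bound=2 product=0
t=1: arr=0 -> substrate=1 bound=2 product=0
t=2: arr=0 -> substrate=1 bound=2 product=0
t=3: arr=2 -> substrate=3 bound=2 product=0
t=4: arr=2 -> substrate=3 bound=2 product=2
t=5: arr=2 -> substrate=5 bound=2 product=2
t=6: arr=0 -> substrate=5 bound=2 product=2
t=7: arr=0 -> substrate=5 bound=2 product=2
t=8: arr=0 -> substrate=3 bound=2 product=4
t=9: arr=1 -> substrate=4 bound=2 product=4
t=10: arr=3 -> substrate=7 bound=2 product=4
t=11: arr=2 -> substrate=9 bound=2 product=4
t=12: arr=0 -> substrate=7 bound=2 product=6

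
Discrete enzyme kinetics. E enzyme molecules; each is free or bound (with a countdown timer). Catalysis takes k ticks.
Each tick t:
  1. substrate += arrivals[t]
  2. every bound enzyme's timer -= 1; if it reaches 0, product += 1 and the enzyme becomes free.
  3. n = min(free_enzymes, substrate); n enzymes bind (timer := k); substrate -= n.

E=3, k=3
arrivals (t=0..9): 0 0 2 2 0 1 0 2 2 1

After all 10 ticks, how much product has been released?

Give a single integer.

t=0: arr=0 -> substrate=0 bound=0 product=0
t=1: arr=0 -> substrate=0 bound=0 product=0
t=2: arr=2 -> substrate=0 bound=2 product=0
t=3: arr=2 -> substrate=1 bound=3 product=0
t=4: arr=0 -> substrate=1 bound=3 product=0
t=5: arr=1 -> substrate=0 bound=3 product=2
t=6: arr=0 -> substrate=0 bound=2 product=3
t=7: arr=2 -> substrate=1 bound=3 product=3
t=8: arr=2 -> substrate=1 bound=3 product=5
t=9: arr=1 -> substrate=2 bound=3 product=5

Answer: 5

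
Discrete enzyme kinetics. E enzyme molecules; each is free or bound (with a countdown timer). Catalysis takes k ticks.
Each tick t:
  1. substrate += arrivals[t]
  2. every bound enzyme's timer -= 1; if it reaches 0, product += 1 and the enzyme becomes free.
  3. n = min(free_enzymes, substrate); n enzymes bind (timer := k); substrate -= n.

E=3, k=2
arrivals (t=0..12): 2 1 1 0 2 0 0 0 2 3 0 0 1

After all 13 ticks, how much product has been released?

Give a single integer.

Answer: 11

Derivation:
t=0: arr=2 -> substrate=0 bound=2 product=0
t=1: arr=1 -> substrate=0 bound=3 product=0
t=2: arr=1 -> substrate=0 bound=2 product=2
t=3: arr=0 -> substrate=0 bound=1 product=3
t=4: arr=2 -> substrate=0 bound=2 product=4
t=5: arr=0 -> substrate=0 bound=2 product=4
t=6: arr=0 -> substrate=0 bound=0 product=6
t=7: arr=0 -> substrate=0 bound=0 product=6
t=8: arr=2 -> substrate=0 bound=2 product=6
t=9: arr=3 -> substrate=2 bound=3 product=6
t=10: arr=0 -> substrate=0 bound=3 product=8
t=11: arr=0 -> substrate=0 bound=2 product=9
t=12: arr=1 -> substrate=0 bound=1 product=11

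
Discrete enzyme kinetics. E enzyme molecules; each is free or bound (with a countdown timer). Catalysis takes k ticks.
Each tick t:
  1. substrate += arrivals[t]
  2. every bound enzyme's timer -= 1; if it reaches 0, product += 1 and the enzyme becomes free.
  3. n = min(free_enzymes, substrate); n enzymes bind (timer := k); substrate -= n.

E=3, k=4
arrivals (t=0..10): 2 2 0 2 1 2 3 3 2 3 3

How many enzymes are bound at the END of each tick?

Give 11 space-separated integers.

t=0: arr=2 -> substrate=0 bound=2 product=0
t=1: arr=2 -> substrate=1 bound=3 product=0
t=2: arr=0 -> substrate=1 bound=3 product=0
t=3: arr=2 -> substrate=3 bound=3 product=0
t=4: arr=1 -> substrate=2 bound=3 product=2
t=5: arr=2 -> substrate=3 bound=3 product=3
t=6: arr=3 -> substrate=6 bound=3 product=3
t=7: arr=3 -> substrate=9 bound=3 product=3
t=8: arr=2 -> substrate=9 bound=3 product=5
t=9: arr=3 -> substrate=11 bound=3 product=6
t=10: arr=3 -> substrate=14 bound=3 product=6

Answer: 2 3 3 3 3 3 3 3 3 3 3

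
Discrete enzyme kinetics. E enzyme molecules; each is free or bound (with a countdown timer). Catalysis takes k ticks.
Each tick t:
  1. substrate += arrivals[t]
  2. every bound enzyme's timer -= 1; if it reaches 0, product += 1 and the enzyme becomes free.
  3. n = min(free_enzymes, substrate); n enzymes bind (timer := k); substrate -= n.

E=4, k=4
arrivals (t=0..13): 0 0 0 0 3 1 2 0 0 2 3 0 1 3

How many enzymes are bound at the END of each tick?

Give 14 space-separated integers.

t=0: arr=0 -> substrate=0 bound=0 product=0
t=1: arr=0 -> substrate=0 bound=0 product=0
t=2: arr=0 -> substrate=0 bound=0 product=0
t=3: arr=0 -> substrate=0 bound=0 product=0
t=4: arr=3 -> substrate=0 bound=3 product=0
t=5: arr=1 -> substrate=0 bound=4 product=0
t=6: arr=2 -> substrate=2 bound=4 product=0
t=7: arr=0 -> substrate=2 bound=4 product=0
t=8: arr=0 -> substrate=0 bound=3 product=3
t=9: arr=2 -> substrate=0 bound=4 product=4
t=10: arr=3 -> substrate=3 bound=4 product=4
t=11: arr=0 -> substrate=3 bound=4 product=4
t=12: arr=1 -> substrate=2 bound=4 product=6
t=13: arr=3 -> substrate=3 bound=4 product=8

Answer: 0 0 0 0 3 4 4 4 3 4 4 4 4 4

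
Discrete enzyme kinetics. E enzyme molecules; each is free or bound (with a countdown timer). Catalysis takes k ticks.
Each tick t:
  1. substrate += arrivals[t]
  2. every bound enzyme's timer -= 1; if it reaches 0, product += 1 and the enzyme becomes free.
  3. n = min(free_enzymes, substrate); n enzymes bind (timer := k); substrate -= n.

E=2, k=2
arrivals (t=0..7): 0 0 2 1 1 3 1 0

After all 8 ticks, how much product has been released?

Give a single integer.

t=0: arr=0 -> substrate=0 bound=0 product=0
t=1: arr=0 -> substrate=0 bound=0 product=0
t=2: arr=2 -> substrate=0 bound=2 product=0
t=3: arr=1 -> substrate=1 bound=2 product=0
t=4: arr=1 -> substrate=0 bound=2 product=2
t=5: arr=3 -> substrate=3 bound=2 product=2
t=6: arr=1 -> substrate=2 bound=2 product=4
t=7: arr=0 -> substrate=2 bound=2 product=4

Answer: 4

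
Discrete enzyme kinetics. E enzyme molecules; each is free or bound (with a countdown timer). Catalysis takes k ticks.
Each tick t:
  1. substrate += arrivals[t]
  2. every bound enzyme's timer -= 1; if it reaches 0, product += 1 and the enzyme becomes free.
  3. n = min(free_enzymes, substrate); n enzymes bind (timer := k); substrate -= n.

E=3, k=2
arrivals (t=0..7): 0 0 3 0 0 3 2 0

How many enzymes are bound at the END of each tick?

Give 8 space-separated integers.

t=0: arr=0 -> substrate=0 bound=0 product=0
t=1: arr=0 -> substrate=0 bound=0 product=0
t=2: arr=3 -> substrate=0 bound=3 product=0
t=3: arr=0 -> substrate=0 bound=3 product=0
t=4: arr=0 -> substrate=0 bound=0 product=3
t=5: arr=3 -> substrate=0 bound=3 product=3
t=6: arr=2 -> substrate=2 bound=3 product=3
t=7: arr=0 -> substrate=0 bound=2 product=6

Answer: 0 0 3 3 0 3 3 2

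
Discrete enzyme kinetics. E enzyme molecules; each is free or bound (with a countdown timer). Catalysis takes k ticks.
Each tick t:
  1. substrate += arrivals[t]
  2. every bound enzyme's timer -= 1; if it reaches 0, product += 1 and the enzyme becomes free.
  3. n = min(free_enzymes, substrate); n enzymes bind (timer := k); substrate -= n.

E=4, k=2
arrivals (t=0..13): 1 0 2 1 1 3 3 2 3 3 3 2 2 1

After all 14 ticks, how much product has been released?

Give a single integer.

t=0: arr=1 -> substrate=0 bound=1 product=0
t=1: arr=0 -> substrate=0 bound=1 product=0
t=2: arr=2 -> substrate=0 bound=2 product=1
t=3: arr=1 -> substrate=0 bound=3 product=1
t=4: arr=1 -> substrate=0 bound=2 product=3
t=5: arr=3 -> substrate=0 bound=4 product=4
t=6: arr=3 -> substrate=2 bound=4 product=5
t=7: arr=2 -> substrate=1 bound=4 product=8
t=8: arr=3 -> substrate=3 bound=4 product=9
t=9: arr=3 -> substrate=3 bound=4 product=12
t=10: arr=3 -> substrate=5 bound=4 product=13
t=11: arr=2 -> substrate=4 bound=4 product=16
t=12: arr=2 -> substrate=5 bound=4 product=17
t=13: arr=1 -> substrate=3 bound=4 product=20

Answer: 20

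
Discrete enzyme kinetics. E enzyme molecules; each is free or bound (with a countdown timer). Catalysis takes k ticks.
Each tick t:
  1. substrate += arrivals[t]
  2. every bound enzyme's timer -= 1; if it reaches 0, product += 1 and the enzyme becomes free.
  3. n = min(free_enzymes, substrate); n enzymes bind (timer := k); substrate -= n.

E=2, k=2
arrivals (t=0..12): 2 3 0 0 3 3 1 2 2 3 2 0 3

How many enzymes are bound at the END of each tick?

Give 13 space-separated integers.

Answer: 2 2 2 2 2 2 2 2 2 2 2 2 2

Derivation:
t=0: arr=2 -> substrate=0 bound=2 product=0
t=1: arr=3 -> substrate=3 bound=2 product=0
t=2: arr=0 -> substrate=1 bound=2 product=2
t=3: arr=0 -> substrate=1 bound=2 product=2
t=4: arr=3 -> substrate=2 bound=2 product=4
t=5: arr=3 -> substrate=5 bound=2 product=4
t=6: arr=1 -> substrate=4 bound=2 product=6
t=7: arr=2 -> substrate=6 bound=2 product=6
t=8: arr=2 -> substrate=6 bound=2 product=8
t=9: arr=3 -> substrate=9 bound=2 product=8
t=10: arr=2 -> substrate=9 bound=2 product=10
t=11: arr=0 -> substrate=9 bound=2 product=10
t=12: arr=3 -> substrate=10 bound=2 product=12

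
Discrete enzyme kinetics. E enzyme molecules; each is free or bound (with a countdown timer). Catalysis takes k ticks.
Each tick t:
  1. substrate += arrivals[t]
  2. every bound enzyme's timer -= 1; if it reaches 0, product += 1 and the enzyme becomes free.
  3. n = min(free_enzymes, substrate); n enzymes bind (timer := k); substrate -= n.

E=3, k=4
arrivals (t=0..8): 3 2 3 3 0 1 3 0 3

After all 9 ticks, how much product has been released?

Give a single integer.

t=0: arr=3 -> substrate=0 bound=3 product=0
t=1: arr=2 -> substrate=2 bound=3 product=0
t=2: arr=3 -> substrate=5 bound=3 product=0
t=3: arr=3 -> substrate=8 bound=3 product=0
t=4: arr=0 -> substrate=5 bound=3 product=3
t=5: arr=1 -> substrate=6 bound=3 product=3
t=6: arr=3 -> substrate=9 bound=3 product=3
t=7: arr=0 -> substrate=9 bound=3 product=3
t=8: arr=3 -> substrate=9 bound=3 product=6

Answer: 6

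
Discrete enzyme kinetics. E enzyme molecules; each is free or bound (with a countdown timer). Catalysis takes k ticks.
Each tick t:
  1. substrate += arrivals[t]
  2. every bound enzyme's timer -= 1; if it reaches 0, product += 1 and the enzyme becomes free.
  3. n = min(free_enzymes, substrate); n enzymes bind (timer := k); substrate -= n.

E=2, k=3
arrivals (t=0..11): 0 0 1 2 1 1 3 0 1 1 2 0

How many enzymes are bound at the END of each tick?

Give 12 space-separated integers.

t=0: arr=0 -> substrate=0 bound=0 product=0
t=1: arr=0 -> substrate=0 bound=0 product=0
t=2: arr=1 -> substrate=0 bound=1 product=0
t=3: arr=2 -> substrate=1 bound=2 product=0
t=4: arr=1 -> substrate=2 bound=2 product=0
t=5: arr=1 -> substrate=2 bound=2 product=1
t=6: arr=3 -> substrate=4 bound=2 product=2
t=7: arr=0 -> substrate=4 bound=2 product=2
t=8: arr=1 -> substrate=4 bound=2 product=3
t=9: arr=1 -> substrate=4 bound=2 product=4
t=10: arr=2 -> substrate=6 bound=2 product=4
t=11: arr=0 -> substrate=5 bound=2 product=5

Answer: 0 0 1 2 2 2 2 2 2 2 2 2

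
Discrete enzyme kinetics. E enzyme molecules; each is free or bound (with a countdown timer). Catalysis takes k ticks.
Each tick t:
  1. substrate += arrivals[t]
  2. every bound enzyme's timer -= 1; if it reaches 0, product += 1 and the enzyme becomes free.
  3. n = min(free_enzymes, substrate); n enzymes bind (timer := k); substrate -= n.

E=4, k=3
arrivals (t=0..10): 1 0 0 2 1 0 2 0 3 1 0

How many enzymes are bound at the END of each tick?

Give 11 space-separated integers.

t=0: arr=1 -> substrate=0 bound=1 product=0
t=1: arr=0 -> substrate=0 bound=1 product=0
t=2: arr=0 -> substrate=0 bound=1 product=0
t=3: arr=2 -> substrate=0 bound=2 product=1
t=4: arr=1 -> substrate=0 bound=3 product=1
t=5: arr=0 -> substrate=0 bound=3 product=1
t=6: arr=2 -> substrate=0 bound=3 product=3
t=7: arr=0 -> substrate=0 bound=2 product=4
t=8: arr=3 -> substrate=1 bound=4 product=4
t=9: arr=1 -> substrate=0 bound=4 product=6
t=10: arr=0 -> substrate=0 bound=4 product=6

Answer: 1 1 1 2 3 3 3 2 4 4 4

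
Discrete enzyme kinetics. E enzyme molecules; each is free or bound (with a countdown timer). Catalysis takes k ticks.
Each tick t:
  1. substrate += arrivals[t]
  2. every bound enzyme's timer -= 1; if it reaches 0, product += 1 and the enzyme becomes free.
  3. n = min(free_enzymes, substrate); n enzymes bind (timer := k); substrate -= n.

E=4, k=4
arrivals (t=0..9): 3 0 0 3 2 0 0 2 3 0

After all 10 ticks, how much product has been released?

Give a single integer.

t=0: arr=3 -> substrate=0 bound=3 product=0
t=1: arr=0 -> substrate=0 bound=3 product=0
t=2: arr=0 -> substrate=0 bound=3 product=0
t=3: arr=3 -> substrate=2 bound=4 product=0
t=4: arr=2 -> substrate=1 bound=4 product=3
t=5: arr=0 -> substrate=1 bound=4 product=3
t=6: arr=0 -> substrate=1 bound=4 product=3
t=7: arr=2 -> substrate=2 bound=4 product=4
t=8: arr=3 -> substrate=2 bound=4 product=7
t=9: arr=0 -> substrate=2 bound=4 product=7

Answer: 7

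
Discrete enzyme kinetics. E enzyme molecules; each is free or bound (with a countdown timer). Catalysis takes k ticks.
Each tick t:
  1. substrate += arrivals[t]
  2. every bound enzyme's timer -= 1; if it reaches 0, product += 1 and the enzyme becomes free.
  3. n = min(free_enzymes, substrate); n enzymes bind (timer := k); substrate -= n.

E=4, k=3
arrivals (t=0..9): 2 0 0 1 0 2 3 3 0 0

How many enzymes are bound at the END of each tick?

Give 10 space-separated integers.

Answer: 2 2 2 1 1 3 4 4 4 4

Derivation:
t=0: arr=2 -> substrate=0 bound=2 product=0
t=1: arr=0 -> substrate=0 bound=2 product=0
t=2: arr=0 -> substrate=0 bound=2 product=0
t=3: arr=1 -> substrate=0 bound=1 product=2
t=4: arr=0 -> substrate=0 bound=1 product=2
t=5: arr=2 -> substrate=0 bound=3 product=2
t=6: arr=3 -> substrate=1 bound=4 product=3
t=7: arr=3 -> substrate=4 bound=4 product=3
t=8: arr=0 -> substrate=2 bound=4 product=5
t=9: arr=0 -> substrate=0 bound=4 product=7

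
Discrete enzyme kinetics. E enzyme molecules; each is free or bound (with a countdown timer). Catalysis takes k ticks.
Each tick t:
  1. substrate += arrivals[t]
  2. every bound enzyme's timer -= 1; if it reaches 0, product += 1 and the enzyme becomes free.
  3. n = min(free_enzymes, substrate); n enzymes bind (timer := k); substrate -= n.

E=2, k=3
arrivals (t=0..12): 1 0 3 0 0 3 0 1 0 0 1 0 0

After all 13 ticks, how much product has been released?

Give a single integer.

Answer: 7

Derivation:
t=0: arr=1 -> substrate=0 bound=1 product=0
t=1: arr=0 -> substrate=0 bound=1 product=0
t=2: arr=3 -> substrate=2 bound=2 product=0
t=3: arr=0 -> substrate=1 bound=2 product=1
t=4: arr=0 -> substrate=1 bound=2 product=1
t=5: arr=3 -> substrate=3 bound=2 product=2
t=6: arr=0 -> substrate=2 bound=2 product=3
t=7: arr=1 -> substrate=3 bound=2 product=3
t=8: arr=0 -> substrate=2 bound=2 product=4
t=9: arr=0 -> substrate=1 bound=2 product=5
t=10: arr=1 -> substrate=2 bound=2 product=5
t=11: arr=0 -> substrate=1 bound=2 product=6
t=12: arr=0 -> substrate=0 bound=2 product=7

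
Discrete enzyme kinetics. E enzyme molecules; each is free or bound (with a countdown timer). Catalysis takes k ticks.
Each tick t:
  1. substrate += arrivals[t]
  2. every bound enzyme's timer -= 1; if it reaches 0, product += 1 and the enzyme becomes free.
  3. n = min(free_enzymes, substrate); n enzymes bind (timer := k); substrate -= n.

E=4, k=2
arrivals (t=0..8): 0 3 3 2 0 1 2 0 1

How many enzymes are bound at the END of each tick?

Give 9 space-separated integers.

t=0: arr=0 -> substrate=0 bound=0 product=0
t=1: arr=3 -> substrate=0 bound=3 product=0
t=2: arr=3 -> substrate=2 bound=4 product=0
t=3: arr=2 -> substrate=1 bound=4 product=3
t=4: arr=0 -> substrate=0 bound=4 product=4
t=5: arr=1 -> substrate=0 bound=2 product=7
t=6: arr=2 -> substrate=0 bound=3 product=8
t=7: arr=0 -> substrate=0 bound=2 product=9
t=8: arr=1 -> substrate=0 bound=1 product=11

Answer: 0 3 4 4 4 2 3 2 1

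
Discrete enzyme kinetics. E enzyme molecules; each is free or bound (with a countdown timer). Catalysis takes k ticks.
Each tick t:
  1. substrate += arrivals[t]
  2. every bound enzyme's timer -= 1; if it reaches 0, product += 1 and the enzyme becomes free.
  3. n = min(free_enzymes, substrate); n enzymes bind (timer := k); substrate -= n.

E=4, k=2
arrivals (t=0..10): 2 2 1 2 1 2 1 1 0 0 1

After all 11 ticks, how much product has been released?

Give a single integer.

t=0: arr=2 -> substrate=0 bound=2 product=0
t=1: arr=2 -> substrate=0 bound=4 product=0
t=2: arr=1 -> substrate=0 bound=3 product=2
t=3: arr=2 -> substrate=0 bound=3 product=4
t=4: arr=1 -> substrate=0 bound=3 product=5
t=5: arr=2 -> substrate=0 bound=3 product=7
t=6: arr=1 -> substrate=0 bound=3 product=8
t=7: arr=1 -> substrate=0 bound=2 product=10
t=8: arr=0 -> substrate=0 bound=1 product=11
t=9: arr=0 -> substrate=0 bound=0 product=12
t=10: arr=1 -> substrate=0 bound=1 product=12

Answer: 12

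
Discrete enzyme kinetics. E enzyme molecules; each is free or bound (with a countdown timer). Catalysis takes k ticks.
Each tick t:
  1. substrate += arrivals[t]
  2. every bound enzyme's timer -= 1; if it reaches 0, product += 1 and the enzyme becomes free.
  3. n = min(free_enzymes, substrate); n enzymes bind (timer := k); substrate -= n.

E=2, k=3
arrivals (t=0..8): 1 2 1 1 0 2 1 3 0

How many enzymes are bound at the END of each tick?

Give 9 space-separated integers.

t=0: arr=1 -> substrate=0 bound=1 product=0
t=1: arr=2 -> substrate=1 bound=2 product=0
t=2: arr=1 -> substrate=2 bound=2 product=0
t=3: arr=1 -> substrate=2 bound=2 product=1
t=4: arr=0 -> substrate=1 bound=2 product=2
t=5: arr=2 -> substrate=3 bound=2 product=2
t=6: arr=1 -> substrate=3 bound=2 product=3
t=7: arr=3 -> substrate=5 bound=2 product=4
t=8: arr=0 -> substrate=5 bound=2 product=4

Answer: 1 2 2 2 2 2 2 2 2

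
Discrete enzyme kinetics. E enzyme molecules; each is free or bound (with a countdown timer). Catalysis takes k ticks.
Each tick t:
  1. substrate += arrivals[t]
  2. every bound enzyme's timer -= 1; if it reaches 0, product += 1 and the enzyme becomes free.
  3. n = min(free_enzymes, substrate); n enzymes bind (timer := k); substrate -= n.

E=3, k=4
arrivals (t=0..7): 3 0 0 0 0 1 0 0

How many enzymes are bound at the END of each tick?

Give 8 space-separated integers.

t=0: arr=3 -> substrate=0 bound=3 product=0
t=1: arr=0 -> substrate=0 bound=3 product=0
t=2: arr=0 -> substrate=0 bound=3 product=0
t=3: arr=0 -> substrate=0 bound=3 product=0
t=4: arr=0 -> substrate=0 bound=0 product=3
t=5: arr=1 -> substrate=0 bound=1 product=3
t=6: arr=0 -> substrate=0 bound=1 product=3
t=7: arr=0 -> substrate=0 bound=1 product=3

Answer: 3 3 3 3 0 1 1 1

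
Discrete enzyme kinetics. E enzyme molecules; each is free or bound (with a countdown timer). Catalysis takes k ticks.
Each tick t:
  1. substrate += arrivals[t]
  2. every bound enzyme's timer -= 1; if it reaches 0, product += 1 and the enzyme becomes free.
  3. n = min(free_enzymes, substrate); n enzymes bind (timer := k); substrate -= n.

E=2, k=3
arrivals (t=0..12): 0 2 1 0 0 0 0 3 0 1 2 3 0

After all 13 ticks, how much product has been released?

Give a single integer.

Answer: 5

Derivation:
t=0: arr=0 -> substrate=0 bound=0 product=0
t=1: arr=2 -> substrate=0 bound=2 product=0
t=2: arr=1 -> substrate=1 bound=2 product=0
t=3: arr=0 -> substrate=1 bound=2 product=0
t=4: arr=0 -> substrate=0 bound=1 product=2
t=5: arr=0 -> substrate=0 bound=1 product=2
t=6: arr=0 -> substrate=0 bound=1 product=2
t=7: arr=3 -> substrate=1 bound=2 product=3
t=8: arr=0 -> substrate=1 bound=2 product=3
t=9: arr=1 -> substrate=2 bound=2 product=3
t=10: arr=2 -> substrate=2 bound=2 product=5
t=11: arr=3 -> substrate=5 bound=2 product=5
t=12: arr=0 -> substrate=5 bound=2 product=5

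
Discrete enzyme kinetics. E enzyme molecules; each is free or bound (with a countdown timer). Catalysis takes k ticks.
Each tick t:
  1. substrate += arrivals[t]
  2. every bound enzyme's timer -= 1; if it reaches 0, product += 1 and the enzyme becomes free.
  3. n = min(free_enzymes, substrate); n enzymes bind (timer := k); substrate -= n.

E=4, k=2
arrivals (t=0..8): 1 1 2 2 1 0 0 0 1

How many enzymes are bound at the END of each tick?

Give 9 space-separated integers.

t=0: arr=1 -> substrate=0 bound=1 product=0
t=1: arr=1 -> substrate=0 bound=2 product=0
t=2: arr=2 -> substrate=0 bound=3 product=1
t=3: arr=2 -> substrate=0 bound=4 product=2
t=4: arr=1 -> substrate=0 bound=3 product=4
t=5: arr=0 -> substrate=0 bound=1 product=6
t=6: arr=0 -> substrate=0 bound=0 product=7
t=7: arr=0 -> substrate=0 bound=0 product=7
t=8: arr=1 -> substrate=0 bound=1 product=7

Answer: 1 2 3 4 3 1 0 0 1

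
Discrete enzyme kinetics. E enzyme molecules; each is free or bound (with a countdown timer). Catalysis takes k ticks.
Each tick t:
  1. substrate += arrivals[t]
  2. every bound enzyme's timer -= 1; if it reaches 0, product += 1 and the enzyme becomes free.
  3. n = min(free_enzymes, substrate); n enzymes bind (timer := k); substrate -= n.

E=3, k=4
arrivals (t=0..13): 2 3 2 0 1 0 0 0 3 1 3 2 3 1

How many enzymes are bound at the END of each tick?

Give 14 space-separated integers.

Answer: 2 3 3 3 3 3 3 3 3 3 3 3 3 3

Derivation:
t=0: arr=2 -> substrate=0 bound=2 product=0
t=1: arr=3 -> substrate=2 bound=3 product=0
t=2: arr=2 -> substrate=4 bound=3 product=0
t=3: arr=0 -> substrate=4 bound=3 product=0
t=4: arr=1 -> substrate=3 bound=3 product=2
t=5: arr=0 -> substrate=2 bound=3 product=3
t=6: arr=0 -> substrate=2 bound=3 product=3
t=7: arr=0 -> substrate=2 bound=3 product=3
t=8: arr=3 -> substrate=3 bound=3 product=5
t=9: arr=1 -> substrate=3 bound=3 product=6
t=10: arr=3 -> substrate=6 bound=3 product=6
t=11: arr=2 -> substrate=8 bound=3 product=6
t=12: arr=3 -> substrate=9 bound=3 product=8
t=13: arr=1 -> substrate=9 bound=3 product=9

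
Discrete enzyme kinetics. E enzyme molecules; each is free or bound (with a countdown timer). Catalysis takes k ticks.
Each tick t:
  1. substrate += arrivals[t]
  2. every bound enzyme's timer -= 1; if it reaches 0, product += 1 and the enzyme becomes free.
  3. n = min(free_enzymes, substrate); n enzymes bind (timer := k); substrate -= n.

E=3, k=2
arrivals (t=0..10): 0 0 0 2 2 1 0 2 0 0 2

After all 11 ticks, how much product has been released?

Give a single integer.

Answer: 7

Derivation:
t=0: arr=0 -> substrate=0 bound=0 product=0
t=1: arr=0 -> substrate=0 bound=0 product=0
t=2: arr=0 -> substrate=0 bound=0 product=0
t=3: arr=2 -> substrate=0 bound=2 product=0
t=4: arr=2 -> substrate=1 bound=3 product=0
t=5: arr=1 -> substrate=0 bound=3 product=2
t=6: arr=0 -> substrate=0 bound=2 product=3
t=7: arr=2 -> substrate=0 bound=2 product=5
t=8: arr=0 -> substrate=0 bound=2 product=5
t=9: arr=0 -> substrate=0 bound=0 product=7
t=10: arr=2 -> substrate=0 bound=2 product=7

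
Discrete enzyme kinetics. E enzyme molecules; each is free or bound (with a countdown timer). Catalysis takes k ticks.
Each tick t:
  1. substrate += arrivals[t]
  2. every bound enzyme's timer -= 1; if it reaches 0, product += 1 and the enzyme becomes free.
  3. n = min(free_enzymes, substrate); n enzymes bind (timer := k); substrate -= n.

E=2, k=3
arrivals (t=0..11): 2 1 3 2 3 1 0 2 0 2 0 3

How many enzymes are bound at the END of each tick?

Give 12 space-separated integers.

t=0: arr=2 -> substrate=0 bound=2 product=0
t=1: arr=1 -> substrate=1 bound=2 product=0
t=2: arr=3 -> substrate=4 bound=2 product=0
t=3: arr=2 -> substrate=4 bound=2 product=2
t=4: arr=3 -> substrate=7 bound=2 product=2
t=5: arr=1 -> substrate=8 bound=2 product=2
t=6: arr=0 -> substrate=6 bound=2 product=4
t=7: arr=2 -> substrate=8 bound=2 product=4
t=8: arr=0 -> substrate=8 bound=2 product=4
t=9: arr=2 -> substrate=8 bound=2 product=6
t=10: arr=0 -> substrate=8 bound=2 product=6
t=11: arr=3 -> substrate=11 bound=2 product=6

Answer: 2 2 2 2 2 2 2 2 2 2 2 2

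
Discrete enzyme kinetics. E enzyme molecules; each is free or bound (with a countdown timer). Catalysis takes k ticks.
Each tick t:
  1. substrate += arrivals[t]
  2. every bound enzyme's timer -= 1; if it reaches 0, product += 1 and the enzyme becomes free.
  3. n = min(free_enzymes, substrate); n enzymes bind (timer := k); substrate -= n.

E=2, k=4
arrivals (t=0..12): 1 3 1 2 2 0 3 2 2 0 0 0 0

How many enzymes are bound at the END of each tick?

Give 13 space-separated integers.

Answer: 1 2 2 2 2 2 2 2 2 2 2 2 2

Derivation:
t=0: arr=1 -> substrate=0 bound=1 product=0
t=1: arr=3 -> substrate=2 bound=2 product=0
t=2: arr=1 -> substrate=3 bound=2 product=0
t=3: arr=2 -> substrate=5 bound=2 product=0
t=4: arr=2 -> substrate=6 bound=2 product=1
t=5: arr=0 -> substrate=5 bound=2 product=2
t=6: arr=3 -> substrate=8 bound=2 product=2
t=7: arr=2 -> substrate=10 bound=2 product=2
t=8: arr=2 -> substrate=11 bound=2 product=3
t=9: arr=0 -> substrate=10 bound=2 product=4
t=10: arr=0 -> substrate=10 bound=2 product=4
t=11: arr=0 -> substrate=10 bound=2 product=4
t=12: arr=0 -> substrate=9 bound=2 product=5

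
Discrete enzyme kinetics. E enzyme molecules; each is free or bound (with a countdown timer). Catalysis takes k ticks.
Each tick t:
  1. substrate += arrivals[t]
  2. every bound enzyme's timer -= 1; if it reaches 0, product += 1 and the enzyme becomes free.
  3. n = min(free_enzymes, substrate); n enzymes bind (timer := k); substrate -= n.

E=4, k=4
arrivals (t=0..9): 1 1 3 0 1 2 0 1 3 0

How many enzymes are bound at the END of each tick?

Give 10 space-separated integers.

t=0: arr=1 -> substrate=0 bound=1 product=0
t=1: arr=1 -> substrate=0 bound=2 product=0
t=2: arr=3 -> substrate=1 bound=4 product=0
t=3: arr=0 -> substrate=1 bound=4 product=0
t=4: arr=1 -> substrate=1 bound=4 product=1
t=5: arr=2 -> substrate=2 bound=4 product=2
t=6: arr=0 -> substrate=0 bound=4 product=4
t=7: arr=1 -> substrate=1 bound=4 product=4
t=8: arr=3 -> substrate=3 bound=4 product=5
t=9: arr=0 -> substrate=2 bound=4 product=6

Answer: 1 2 4 4 4 4 4 4 4 4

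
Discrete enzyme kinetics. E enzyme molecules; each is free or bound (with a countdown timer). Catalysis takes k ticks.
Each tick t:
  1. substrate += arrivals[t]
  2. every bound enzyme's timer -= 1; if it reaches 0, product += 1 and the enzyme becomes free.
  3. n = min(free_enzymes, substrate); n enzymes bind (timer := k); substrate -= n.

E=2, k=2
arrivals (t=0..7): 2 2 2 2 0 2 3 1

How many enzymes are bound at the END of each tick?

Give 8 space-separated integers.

Answer: 2 2 2 2 2 2 2 2

Derivation:
t=0: arr=2 -> substrate=0 bound=2 product=0
t=1: arr=2 -> substrate=2 bound=2 product=0
t=2: arr=2 -> substrate=2 bound=2 product=2
t=3: arr=2 -> substrate=4 bound=2 product=2
t=4: arr=0 -> substrate=2 bound=2 product=4
t=5: arr=2 -> substrate=4 bound=2 product=4
t=6: arr=3 -> substrate=5 bound=2 product=6
t=7: arr=1 -> substrate=6 bound=2 product=6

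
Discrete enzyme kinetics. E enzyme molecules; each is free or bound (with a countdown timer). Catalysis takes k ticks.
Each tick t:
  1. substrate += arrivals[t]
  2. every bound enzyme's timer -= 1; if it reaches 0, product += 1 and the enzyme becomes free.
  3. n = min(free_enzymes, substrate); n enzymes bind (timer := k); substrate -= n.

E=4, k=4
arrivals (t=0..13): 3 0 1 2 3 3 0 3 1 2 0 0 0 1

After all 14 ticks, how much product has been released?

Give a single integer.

t=0: arr=3 -> substrate=0 bound=3 product=0
t=1: arr=0 -> substrate=0 bound=3 product=0
t=2: arr=1 -> substrate=0 bound=4 product=0
t=3: arr=2 -> substrate=2 bound=4 product=0
t=4: arr=3 -> substrate=2 bound=4 product=3
t=5: arr=3 -> substrate=5 bound=4 product=3
t=6: arr=0 -> substrate=4 bound=4 product=4
t=7: arr=3 -> substrate=7 bound=4 product=4
t=8: arr=1 -> substrate=5 bound=4 product=7
t=9: arr=2 -> substrate=7 bound=4 product=7
t=10: arr=0 -> substrate=6 bound=4 product=8
t=11: arr=0 -> substrate=6 bound=4 product=8
t=12: arr=0 -> substrate=3 bound=4 product=11
t=13: arr=1 -> substrate=4 bound=4 product=11

Answer: 11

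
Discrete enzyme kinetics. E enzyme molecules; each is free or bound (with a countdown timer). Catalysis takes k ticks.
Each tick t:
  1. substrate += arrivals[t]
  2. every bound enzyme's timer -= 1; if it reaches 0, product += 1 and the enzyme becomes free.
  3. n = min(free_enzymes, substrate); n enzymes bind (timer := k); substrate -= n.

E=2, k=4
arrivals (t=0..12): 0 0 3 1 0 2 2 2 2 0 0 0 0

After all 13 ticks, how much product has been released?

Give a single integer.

Answer: 4

Derivation:
t=0: arr=0 -> substrate=0 bound=0 product=0
t=1: arr=0 -> substrate=0 bound=0 product=0
t=2: arr=3 -> substrate=1 bound=2 product=0
t=3: arr=1 -> substrate=2 bound=2 product=0
t=4: arr=0 -> substrate=2 bound=2 product=0
t=5: arr=2 -> substrate=4 bound=2 product=0
t=6: arr=2 -> substrate=4 bound=2 product=2
t=7: arr=2 -> substrate=6 bound=2 product=2
t=8: arr=2 -> substrate=8 bound=2 product=2
t=9: arr=0 -> substrate=8 bound=2 product=2
t=10: arr=0 -> substrate=6 bound=2 product=4
t=11: arr=0 -> substrate=6 bound=2 product=4
t=12: arr=0 -> substrate=6 bound=2 product=4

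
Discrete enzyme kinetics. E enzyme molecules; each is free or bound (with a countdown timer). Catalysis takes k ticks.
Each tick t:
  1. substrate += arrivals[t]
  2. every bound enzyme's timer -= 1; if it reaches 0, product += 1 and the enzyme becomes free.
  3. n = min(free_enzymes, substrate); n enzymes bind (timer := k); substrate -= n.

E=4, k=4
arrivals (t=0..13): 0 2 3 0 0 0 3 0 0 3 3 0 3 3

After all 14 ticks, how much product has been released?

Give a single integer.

Answer: 9

Derivation:
t=0: arr=0 -> substrate=0 bound=0 product=0
t=1: arr=2 -> substrate=0 bound=2 product=0
t=2: arr=3 -> substrate=1 bound=4 product=0
t=3: arr=0 -> substrate=1 bound=4 product=0
t=4: arr=0 -> substrate=1 bound=4 product=0
t=5: arr=0 -> substrate=0 bound=3 product=2
t=6: arr=3 -> substrate=0 bound=4 product=4
t=7: arr=0 -> substrate=0 bound=4 product=4
t=8: arr=0 -> substrate=0 bound=4 product=4
t=9: arr=3 -> substrate=2 bound=4 product=5
t=10: arr=3 -> substrate=2 bound=4 product=8
t=11: arr=0 -> substrate=2 bound=4 product=8
t=12: arr=3 -> substrate=5 bound=4 product=8
t=13: arr=3 -> substrate=7 bound=4 product=9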